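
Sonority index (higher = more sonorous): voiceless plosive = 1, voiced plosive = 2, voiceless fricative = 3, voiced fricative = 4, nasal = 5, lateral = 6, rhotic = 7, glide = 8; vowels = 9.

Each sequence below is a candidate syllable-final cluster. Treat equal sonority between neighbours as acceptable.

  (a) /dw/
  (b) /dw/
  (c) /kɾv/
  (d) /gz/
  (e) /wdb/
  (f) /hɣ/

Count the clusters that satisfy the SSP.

(a) /dw/: profile 2-8 — violates.
(b) /dw/: profile 2-8 — violates.
(c) /kɾv/: profile 1-7-4 — violates.
(d) /gz/: profile 2-4 — violates.
(e) /wdb/: profile 8-2-2 — obeys.
(f) /hɣ/: profile 3-4 — violates.

1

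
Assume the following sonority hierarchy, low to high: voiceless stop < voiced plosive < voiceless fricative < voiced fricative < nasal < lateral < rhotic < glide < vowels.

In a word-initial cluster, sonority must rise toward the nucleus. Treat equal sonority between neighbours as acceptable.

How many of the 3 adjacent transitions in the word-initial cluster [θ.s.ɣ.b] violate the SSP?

1

/θ/ — voiceless fricative, sonority 3.
/s/ — voiceless fricative, sonority 3.
/ɣ/ — voiced fricative, sonority 4.
/b/ — voiced plosive, sonority 2.
/θ/→/s/: 3→3 (plateau, allowed) — ok.
/s/→/ɣ/: 3→4 (rises) — ok.
/ɣ/→/b/: 4→2 (does not rise) — violation.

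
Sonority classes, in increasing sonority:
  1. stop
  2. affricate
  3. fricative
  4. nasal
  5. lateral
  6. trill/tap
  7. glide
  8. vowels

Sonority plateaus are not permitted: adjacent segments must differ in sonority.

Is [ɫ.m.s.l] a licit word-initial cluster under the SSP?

no

/ɫ/: lateral = 5.
/m/: nasal = 4.
/s/: fricative = 3.
/l/: lateral = 5.
The profile is 5-4-3-5. Between /ɫ/ (5) and /m/ (4) sonority does not rise, so the cluster violates the SSP.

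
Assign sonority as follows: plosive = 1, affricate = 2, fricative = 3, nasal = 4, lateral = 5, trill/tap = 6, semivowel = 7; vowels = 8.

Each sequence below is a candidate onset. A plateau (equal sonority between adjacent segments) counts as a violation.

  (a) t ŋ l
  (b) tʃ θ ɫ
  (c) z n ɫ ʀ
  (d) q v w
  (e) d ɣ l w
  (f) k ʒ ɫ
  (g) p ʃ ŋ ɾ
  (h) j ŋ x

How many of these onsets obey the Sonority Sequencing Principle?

(a) 1-4-5 → obeys
(b) 2-3-5 → obeys
(c) 3-4-5-6 → obeys
(d) 1-3-7 → obeys
(e) 1-3-5-7 → obeys
(f) 1-3-5 → obeys
(g) 1-3-4-6 → obeys
(h) 7-4-3 → violates

7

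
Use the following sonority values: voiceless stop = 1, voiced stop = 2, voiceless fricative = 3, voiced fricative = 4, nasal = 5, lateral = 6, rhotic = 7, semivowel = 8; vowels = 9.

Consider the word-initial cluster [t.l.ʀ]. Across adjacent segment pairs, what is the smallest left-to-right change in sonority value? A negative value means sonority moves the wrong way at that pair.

1

/t/: voiceless stop = 1.
/l/: lateral = 6.
/ʀ/: rhotic = 7.
/t/→/l/: change +5.
/l/→/ʀ/: change +1.
Minimum = 1.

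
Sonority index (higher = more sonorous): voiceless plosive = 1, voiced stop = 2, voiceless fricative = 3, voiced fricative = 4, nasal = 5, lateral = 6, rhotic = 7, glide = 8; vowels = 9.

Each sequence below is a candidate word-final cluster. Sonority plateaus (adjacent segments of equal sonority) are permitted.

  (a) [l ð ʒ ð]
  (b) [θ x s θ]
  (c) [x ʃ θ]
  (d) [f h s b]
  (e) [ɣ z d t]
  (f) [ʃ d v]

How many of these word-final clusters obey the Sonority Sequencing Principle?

(a) [l ð ʒ ð]: profile 6-4-4-4 — obeys.
(b) [θ x s θ]: profile 3-3-3-3 — obeys.
(c) [x ʃ θ]: profile 3-3-3 — obeys.
(d) [f h s b]: profile 3-3-3-2 — obeys.
(e) [ɣ z d t]: profile 4-4-2-1 — obeys.
(f) [ʃ d v]: profile 3-2-4 — violates.

5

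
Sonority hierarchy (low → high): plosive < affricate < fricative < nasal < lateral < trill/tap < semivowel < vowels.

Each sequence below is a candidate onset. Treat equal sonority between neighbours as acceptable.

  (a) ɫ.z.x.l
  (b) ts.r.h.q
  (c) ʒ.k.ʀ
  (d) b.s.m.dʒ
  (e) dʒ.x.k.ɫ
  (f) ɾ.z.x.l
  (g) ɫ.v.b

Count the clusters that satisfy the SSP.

(a) sonority 5-3-3-5: ill-formed.
(b) sonority 2-6-3-1: ill-formed.
(c) sonority 3-1-6: ill-formed.
(d) sonority 1-3-4-2: ill-formed.
(e) sonority 2-3-1-5: ill-formed.
(f) sonority 6-3-3-5: ill-formed.
(g) sonority 5-3-1: ill-formed.

0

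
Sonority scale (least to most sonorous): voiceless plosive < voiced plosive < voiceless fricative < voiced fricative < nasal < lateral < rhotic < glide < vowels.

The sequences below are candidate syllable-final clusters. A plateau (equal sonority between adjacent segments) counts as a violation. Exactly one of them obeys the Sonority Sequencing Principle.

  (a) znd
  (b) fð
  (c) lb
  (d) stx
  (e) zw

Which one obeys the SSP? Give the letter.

c

(a) sonority 4-5-2: ill-formed.
(b) sonority 3-4: ill-formed.
(c) sonority 6-2: well-formed.
(d) sonority 3-1-3: ill-formed.
(e) sonority 4-8: ill-formed.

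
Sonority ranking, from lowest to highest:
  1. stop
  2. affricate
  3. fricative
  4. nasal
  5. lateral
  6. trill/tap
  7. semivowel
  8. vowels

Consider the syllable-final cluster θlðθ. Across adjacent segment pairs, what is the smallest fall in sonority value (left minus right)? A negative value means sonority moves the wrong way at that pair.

/θ/ is a fricative (sonority 3).
/l/ is a lateral (sonority 5).
/ð/ is a fricative (sonority 3).
/θ/ is a fricative (sonority 3).
/θ/→/l/: change -2.
/l/→/ð/: change +2.
/ð/→/θ/: change +0.
Minimum = -2.

-2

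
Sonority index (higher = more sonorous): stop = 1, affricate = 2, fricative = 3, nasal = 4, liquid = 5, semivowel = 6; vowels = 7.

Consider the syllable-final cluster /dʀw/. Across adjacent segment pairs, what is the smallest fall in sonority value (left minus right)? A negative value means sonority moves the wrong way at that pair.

-4

/d/ is a stop (sonority 1).
/ʀ/ is a liquid (sonority 5).
/w/ is a semivowel (sonority 6).
/d/→/ʀ/: change -4.
/ʀ/→/w/: change -1.
Minimum = -4.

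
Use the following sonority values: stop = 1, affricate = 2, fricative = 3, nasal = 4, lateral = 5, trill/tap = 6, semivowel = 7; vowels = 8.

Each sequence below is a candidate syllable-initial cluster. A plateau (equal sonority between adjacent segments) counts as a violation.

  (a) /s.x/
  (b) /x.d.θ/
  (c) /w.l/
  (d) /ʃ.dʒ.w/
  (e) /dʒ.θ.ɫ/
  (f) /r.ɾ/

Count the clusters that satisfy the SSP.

1

(a) sonority 3-3: ill-formed.
(b) sonority 3-1-3: ill-formed.
(c) sonority 7-5: ill-formed.
(d) sonority 3-2-7: ill-formed.
(e) sonority 2-3-5: well-formed.
(f) sonority 6-6: ill-formed.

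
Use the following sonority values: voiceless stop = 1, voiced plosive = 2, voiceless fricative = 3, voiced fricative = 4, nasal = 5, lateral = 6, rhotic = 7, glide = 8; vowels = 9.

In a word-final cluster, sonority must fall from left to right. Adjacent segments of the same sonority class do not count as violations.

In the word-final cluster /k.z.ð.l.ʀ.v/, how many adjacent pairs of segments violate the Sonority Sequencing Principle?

/k/ — voiceless stop, sonority 1.
/z/ — voiced fricative, sonority 4.
/ð/ — voiced fricative, sonority 4.
/l/ — lateral, sonority 6.
/ʀ/ — rhotic, sonority 7.
/v/ — voiced fricative, sonority 4.
/k/→/z/: 1→4 (does not fall) — violation.
/z/→/ð/: 4→4 (plateau, allowed) — ok.
/ð/→/l/: 4→6 (does not fall) — violation.
/l/→/ʀ/: 6→7 (does not fall) — violation.
/ʀ/→/v/: 7→4 (falls) — ok.

3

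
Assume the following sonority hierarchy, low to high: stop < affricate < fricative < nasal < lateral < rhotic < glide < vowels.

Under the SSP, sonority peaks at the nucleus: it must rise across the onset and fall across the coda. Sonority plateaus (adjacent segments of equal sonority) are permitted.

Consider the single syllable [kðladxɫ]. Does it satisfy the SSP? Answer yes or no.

no

Onset: /k/ is a stop (sonority 1), /ð/ is a fricative (sonority 3), /l/ is a lateral (sonority 5); then the nucleus /a/ (sonority 8).
Onset profile 1-3-5-8 — rises to the nucleus.
Coda: /d/ is a stop (sonority 1), /x/ is a fricative (sonority 3), /ɫ/ is a lateral (sonority 5).
Coda profile 8-1-3-5 — does not fall throughout.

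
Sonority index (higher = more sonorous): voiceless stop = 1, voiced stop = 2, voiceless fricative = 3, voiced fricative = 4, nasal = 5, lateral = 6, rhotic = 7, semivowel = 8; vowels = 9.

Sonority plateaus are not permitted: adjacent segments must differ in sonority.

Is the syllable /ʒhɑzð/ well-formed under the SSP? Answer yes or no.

no

Onset: /ʒ/ is a voiced fricative (sonority 4), /h/ is a voiceless fricative (sonority 3); then the nucleus /ɑ/ (sonority 9).
Onset profile 4-3-9 — does not strictly rise throughout.
Coda: /z/ is a voiced fricative (sonority 4), /ð/ is a voiced fricative (sonority 4).
Coda profile 9-4-4 — does not strictly fall throughout.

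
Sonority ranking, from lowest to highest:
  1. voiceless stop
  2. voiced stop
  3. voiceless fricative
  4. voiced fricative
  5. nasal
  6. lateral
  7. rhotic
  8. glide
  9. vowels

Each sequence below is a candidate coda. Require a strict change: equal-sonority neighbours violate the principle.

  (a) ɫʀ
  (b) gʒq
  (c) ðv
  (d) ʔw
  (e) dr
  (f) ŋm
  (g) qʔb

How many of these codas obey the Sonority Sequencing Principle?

(a) 6-7 → violates
(b) 2-4-1 → violates
(c) 4-4 → violates
(d) 1-8 → violates
(e) 2-7 → violates
(f) 5-5 → violates
(g) 1-1-2 → violates

0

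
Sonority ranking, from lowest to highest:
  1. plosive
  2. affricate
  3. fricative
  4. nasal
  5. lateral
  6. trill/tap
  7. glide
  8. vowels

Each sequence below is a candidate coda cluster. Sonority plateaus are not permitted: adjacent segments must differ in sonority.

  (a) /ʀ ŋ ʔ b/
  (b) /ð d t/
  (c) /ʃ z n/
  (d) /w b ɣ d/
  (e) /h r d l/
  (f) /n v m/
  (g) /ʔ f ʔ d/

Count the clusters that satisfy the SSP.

0

(a) sonority 6-4-1-1: ill-formed.
(b) sonority 3-1-1: ill-formed.
(c) sonority 3-3-4: ill-formed.
(d) sonority 7-1-3-1: ill-formed.
(e) sonority 3-6-1-5: ill-formed.
(f) sonority 4-3-4: ill-formed.
(g) sonority 1-3-1-1: ill-formed.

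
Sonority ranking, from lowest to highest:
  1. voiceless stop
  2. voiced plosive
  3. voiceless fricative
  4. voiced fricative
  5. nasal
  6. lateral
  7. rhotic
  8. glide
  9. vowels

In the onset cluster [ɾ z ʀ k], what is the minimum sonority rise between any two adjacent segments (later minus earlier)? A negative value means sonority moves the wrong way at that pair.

-6

/ɾ/ is a rhotic (sonority 7).
/z/ is a voiced fricative (sonority 4).
/ʀ/ is a rhotic (sonority 7).
/k/ is a voiceless stop (sonority 1).
/ɾ/→/z/: change -3.
/z/→/ʀ/: change +3.
/ʀ/→/k/: change -6.
Minimum = -6.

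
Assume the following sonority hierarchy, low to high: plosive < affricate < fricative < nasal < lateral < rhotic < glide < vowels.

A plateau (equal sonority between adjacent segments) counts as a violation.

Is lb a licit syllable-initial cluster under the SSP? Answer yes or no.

no

/l/ — lateral, sonority 5.
/b/ — plosive, sonority 1.
The profile is 5-1. Between /l/ (5) and /b/ (1) sonority does not rise, so the cluster violates the SSP.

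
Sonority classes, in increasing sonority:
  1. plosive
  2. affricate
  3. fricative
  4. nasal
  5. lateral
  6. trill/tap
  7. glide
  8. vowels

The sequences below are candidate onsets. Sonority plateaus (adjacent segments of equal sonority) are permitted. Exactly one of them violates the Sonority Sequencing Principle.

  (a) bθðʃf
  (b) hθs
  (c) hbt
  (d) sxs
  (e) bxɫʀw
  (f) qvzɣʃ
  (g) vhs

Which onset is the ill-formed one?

c

(a) sonority 1-3-3-3-3: well-formed.
(b) sonority 3-3-3: well-formed.
(c) sonority 3-1-1: ill-formed.
(d) sonority 3-3-3: well-formed.
(e) sonority 1-3-5-6-7: well-formed.
(f) sonority 1-3-3-3-3: well-formed.
(g) sonority 3-3-3: well-formed.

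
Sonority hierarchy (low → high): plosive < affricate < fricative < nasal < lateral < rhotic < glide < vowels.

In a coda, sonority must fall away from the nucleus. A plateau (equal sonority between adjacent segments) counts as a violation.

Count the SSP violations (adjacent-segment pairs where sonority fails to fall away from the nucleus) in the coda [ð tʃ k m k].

1

/ð/ — fricative, sonority 3.
/tʃ/ — affricate, sonority 2.
/k/ — plosive, sonority 1.
/m/ — nasal, sonority 4.
/k/ — plosive, sonority 1.
/ð/→/tʃ/: 3→2 (falls) — ok.
/tʃ/→/k/: 2→1 (falls) — ok.
/k/→/m/: 1→4 (does not fall) — violation.
/m/→/k/: 4→1 (falls) — ok.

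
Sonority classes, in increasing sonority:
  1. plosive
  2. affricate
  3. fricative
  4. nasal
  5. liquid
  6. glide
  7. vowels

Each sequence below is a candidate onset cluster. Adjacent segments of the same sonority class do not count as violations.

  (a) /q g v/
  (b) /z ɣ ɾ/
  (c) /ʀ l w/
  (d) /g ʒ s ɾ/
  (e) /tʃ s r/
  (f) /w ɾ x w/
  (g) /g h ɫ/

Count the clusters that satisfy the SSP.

(a) /q g v/: profile 1-1-3 — obeys.
(b) /z ɣ ɾ/: profile 3-3-5 — obeys.
(c) /ʀ l w/: profile 5-5-6 — obeys.
(d) /g ʒ s ɾ/: profile 1-3-3-5 — obeys.
(e) /tʃ s r/: profile 2-3-5 — obeys.
(f) /w ɾ x w/: profile 6-5-3-6 — violates.
(g) /g h ɫ/: profile 1-3-5 — obeys.

6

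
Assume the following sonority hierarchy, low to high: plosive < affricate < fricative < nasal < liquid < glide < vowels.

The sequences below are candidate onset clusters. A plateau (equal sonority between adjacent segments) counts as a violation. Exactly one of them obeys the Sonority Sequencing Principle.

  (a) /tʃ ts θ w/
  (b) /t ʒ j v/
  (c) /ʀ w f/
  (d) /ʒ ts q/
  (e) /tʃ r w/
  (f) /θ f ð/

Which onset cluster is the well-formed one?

(a) sonority 2-2-3-6: ill-formed.
(b) sonority 1-3-6-3: ill-formed.
(c) sonority 5-6-3: ill-formed.
(d) sonority 3-2-1: ill-formed.
(e) sonority 2-5-6: well-formed.
(f) sonority 3-3-3: ill-formed.

e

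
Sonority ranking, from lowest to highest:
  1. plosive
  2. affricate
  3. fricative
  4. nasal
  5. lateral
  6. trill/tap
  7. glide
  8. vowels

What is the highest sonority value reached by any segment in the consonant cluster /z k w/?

/z/ is a fricative (sonority 3).
/k/ is a plosive (sonority 1).
/w/ is a glide (sonority 7).
The maximum is 7.

7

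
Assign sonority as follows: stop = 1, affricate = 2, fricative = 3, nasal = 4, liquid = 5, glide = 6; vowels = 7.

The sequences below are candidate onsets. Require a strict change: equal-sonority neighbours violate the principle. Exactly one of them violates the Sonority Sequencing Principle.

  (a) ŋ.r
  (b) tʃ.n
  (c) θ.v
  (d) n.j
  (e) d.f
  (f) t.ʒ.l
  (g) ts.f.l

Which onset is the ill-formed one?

c

(a) sonority 4-5: well-formed.
(b) sonority 2-4: well-formed.
(c) sonority 3-3: ill-formed.
(d) sonority 4-6: well-formed.
(e) sonority 1-3: well-formed.
(f) sonority 1-3-5: well-formed.
(g) sonority 2-3-5: well-formed.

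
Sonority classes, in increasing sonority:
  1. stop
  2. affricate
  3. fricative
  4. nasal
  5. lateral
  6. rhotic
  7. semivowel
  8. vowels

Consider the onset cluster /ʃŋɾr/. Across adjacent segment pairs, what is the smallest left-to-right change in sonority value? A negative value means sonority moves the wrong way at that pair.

0

/ʃ/ is a fricative (sonority 3).
/ŋ/ is a nasal (sonority 4).
/ɾ/ is a rhotic (sonority 6).
/r/ is a rhotic (sonority 6).
/ʃ/→/ŋ/: change +1.
/ŋ/→/ɾ/: change +2.
/ɾ/→/r/: change +0.
Minimum = 0.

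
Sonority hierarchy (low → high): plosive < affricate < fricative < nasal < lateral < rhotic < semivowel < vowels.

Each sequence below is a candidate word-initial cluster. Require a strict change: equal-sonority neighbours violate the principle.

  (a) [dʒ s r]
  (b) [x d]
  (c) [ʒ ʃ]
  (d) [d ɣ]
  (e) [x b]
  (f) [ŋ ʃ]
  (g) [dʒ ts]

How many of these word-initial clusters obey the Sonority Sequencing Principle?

2

(a) sonority 2-3-6: well-formed.
(b) sonority 3-1: ill-formed.
(c) sonority 3-3: ill-formed.
(d) sonority 1-3: well-formed.
(e) sonority 3-1: ill-formed.
(f) sonority 4-3: ill-formed.
(g) sonority 2-2: ill-formed.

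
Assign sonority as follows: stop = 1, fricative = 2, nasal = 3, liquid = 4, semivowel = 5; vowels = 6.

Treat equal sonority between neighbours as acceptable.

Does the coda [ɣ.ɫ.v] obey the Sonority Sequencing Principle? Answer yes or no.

/ɣ/: fricative = 2.
/ɫ/: liquid = 4.
/v/: fricative = 2.
The profile is 2-4-2. Between /ɣ/ (2) and /ɫ/ (4) sonority does not fall, so the cluster violates the SSP.

no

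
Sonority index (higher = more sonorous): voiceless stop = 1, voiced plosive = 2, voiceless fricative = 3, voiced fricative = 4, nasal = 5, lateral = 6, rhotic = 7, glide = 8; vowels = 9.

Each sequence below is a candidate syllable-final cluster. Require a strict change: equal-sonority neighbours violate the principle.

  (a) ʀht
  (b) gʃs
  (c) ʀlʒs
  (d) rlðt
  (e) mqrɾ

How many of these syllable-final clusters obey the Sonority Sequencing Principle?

(a) ʀht: profile 7-3-1 — obeys.
(b) gʃs: profile 2-3-3 — violates.
(c) ʀlʒs: profile 7-6-4-3 — obeys.
(d) rlðt: profile 7-6-4-1 — obeys.
(e) mqrɾ: profile 5-1-7-7 — violates.

3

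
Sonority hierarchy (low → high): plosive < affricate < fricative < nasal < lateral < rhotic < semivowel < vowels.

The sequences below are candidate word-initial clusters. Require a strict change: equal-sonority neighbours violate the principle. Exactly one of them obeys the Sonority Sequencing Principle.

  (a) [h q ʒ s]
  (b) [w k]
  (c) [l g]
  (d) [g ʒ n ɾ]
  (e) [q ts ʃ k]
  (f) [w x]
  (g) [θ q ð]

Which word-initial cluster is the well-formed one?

(a) 3-1-3-3 → violates
(b) 7-1 → violates
(c) 5-1 → violates
(d) 1-3-4-6 → obeys
(e) 1-2-3-1 → violates
(f) 7-3 → violates
(g) 3-1-3 → violates

d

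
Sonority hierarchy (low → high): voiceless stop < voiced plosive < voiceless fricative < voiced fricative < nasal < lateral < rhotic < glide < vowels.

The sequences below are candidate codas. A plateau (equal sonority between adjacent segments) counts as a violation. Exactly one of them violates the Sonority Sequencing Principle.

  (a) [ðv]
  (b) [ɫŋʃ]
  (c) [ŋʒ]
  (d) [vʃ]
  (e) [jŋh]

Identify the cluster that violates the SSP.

(a) 4-4 → violates
(b) 6-5-3 → obeys
(c) 5-4 → obeys
(d) 4-3 → obeys
(e) 8-5-3 → obeys

a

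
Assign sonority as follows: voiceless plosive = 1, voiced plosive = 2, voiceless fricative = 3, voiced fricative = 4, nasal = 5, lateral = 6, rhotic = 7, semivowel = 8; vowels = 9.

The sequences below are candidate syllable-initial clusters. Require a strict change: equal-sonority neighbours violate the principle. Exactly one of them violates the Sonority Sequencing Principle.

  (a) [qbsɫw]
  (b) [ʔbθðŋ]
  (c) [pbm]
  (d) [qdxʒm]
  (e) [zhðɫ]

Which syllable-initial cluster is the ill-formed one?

(a) sonority 1-2-3-6-8: well-formed.
(b) sonority 1-2-3-4-5: well-formed.
(c) sonority 1-2-5: well-formed.
(d) sonority 1-2-3-4-5: well-formed.
(e) sonority 4-3-4-6: ill-formed.

e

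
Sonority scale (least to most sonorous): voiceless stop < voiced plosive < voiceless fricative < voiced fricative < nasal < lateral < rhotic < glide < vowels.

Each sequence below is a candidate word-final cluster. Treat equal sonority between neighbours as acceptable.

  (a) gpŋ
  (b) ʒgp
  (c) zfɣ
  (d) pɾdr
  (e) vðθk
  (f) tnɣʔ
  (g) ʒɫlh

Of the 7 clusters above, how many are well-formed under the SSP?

2

(a) sonority 2-1-5: ill-formed.
(b) sonority 4-2-1: well-formed.
(c) sonority 4-3-4: ill-formed.
(d) sonority 1-7-2-7: ill-formed.
(e) sonority 4-4-3-1: well-formed.
(f) sonority 1-5-4-1: ill-formed.
(g) sonority 4-6-6-3: ill-formed.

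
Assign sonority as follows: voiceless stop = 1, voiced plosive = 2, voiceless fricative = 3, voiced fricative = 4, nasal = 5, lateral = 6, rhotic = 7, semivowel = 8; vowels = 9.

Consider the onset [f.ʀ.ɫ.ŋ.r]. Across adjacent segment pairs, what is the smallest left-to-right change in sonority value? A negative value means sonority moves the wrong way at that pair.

/f/ is a voiceless fricative (sonority 3).
/ʀ/ is a rhotic (sonority 7).
/ɫ/ is a lateral (sonority 6).
/ŋ/ is a nasal (sonority 5).
/r/ is a rhotic (sonority 7).
/f/→/ʀ/: change +4.
/ʀ/→/ɫ/: change -1.
/ɫ/→/ŋ/: change -1.
/ŋ/→/r/: change +2.
Minimum = -1.

-1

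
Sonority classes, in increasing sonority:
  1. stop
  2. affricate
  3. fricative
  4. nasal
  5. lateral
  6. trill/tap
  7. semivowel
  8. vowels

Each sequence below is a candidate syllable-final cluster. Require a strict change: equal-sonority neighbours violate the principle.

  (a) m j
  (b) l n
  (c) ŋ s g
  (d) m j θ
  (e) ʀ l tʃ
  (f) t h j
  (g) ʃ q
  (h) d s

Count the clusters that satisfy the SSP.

(a) sonority 4-7: ill-formed.
(b) sonority 5-4: well-formed.
(c) sonority 4-3-1: well-formed.
(d) sonority 4-7-3: ill-formed.
(e) sonority 6-5-2: well-formed.
(f) sonority 1-3-7: ill-formed.
(g) sonority 3-1: well-formed.
(h) sonority 1-3: ill-formed.

4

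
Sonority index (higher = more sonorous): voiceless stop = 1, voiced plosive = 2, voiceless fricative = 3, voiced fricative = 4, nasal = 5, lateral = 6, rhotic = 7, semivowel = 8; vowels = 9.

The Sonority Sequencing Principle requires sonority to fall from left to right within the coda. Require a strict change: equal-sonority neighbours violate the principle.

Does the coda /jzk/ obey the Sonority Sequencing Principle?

/j/ is a semivowel (sonority 8).
/z/ is a voiced fricative (sonority 4).
/k/ is a voiceless stop (sonority 1).
The profile 8-4-1 strictly falls, so the coda satisfies the SSP.

yes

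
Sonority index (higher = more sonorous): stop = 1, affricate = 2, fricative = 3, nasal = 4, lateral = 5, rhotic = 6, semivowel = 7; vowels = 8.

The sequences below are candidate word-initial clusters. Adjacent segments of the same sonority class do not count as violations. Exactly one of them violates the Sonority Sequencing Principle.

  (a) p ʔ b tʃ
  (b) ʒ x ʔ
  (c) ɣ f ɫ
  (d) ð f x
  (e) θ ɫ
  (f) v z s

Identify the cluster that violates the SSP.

(a) p ʔ b tʃ: profile 1-1-1-2 — obeys.
(b) ʒ x ʔ: profile 3-3-1 — violates.
(c) ɣ f ɫ: profile 3-3-5 — obeys.
(d) ð f x: profile 3-3-3 — obeys.
(e) θ ɫ: profile 3-5 — obeys.
(f) v z s: profile 3-3-3 — obeys.

b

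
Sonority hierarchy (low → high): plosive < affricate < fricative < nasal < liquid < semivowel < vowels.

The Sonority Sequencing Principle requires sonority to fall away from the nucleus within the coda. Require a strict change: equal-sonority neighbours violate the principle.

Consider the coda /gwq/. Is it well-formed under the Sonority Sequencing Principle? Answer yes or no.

no

/g/: plosive = 1.
/w/: semivowel = 6.
/q/: plosive = 1.
The profile is 1-6-1. Between /g/ (1) and /w/ (6) sonority does not fall, so the cluster violates the SSP.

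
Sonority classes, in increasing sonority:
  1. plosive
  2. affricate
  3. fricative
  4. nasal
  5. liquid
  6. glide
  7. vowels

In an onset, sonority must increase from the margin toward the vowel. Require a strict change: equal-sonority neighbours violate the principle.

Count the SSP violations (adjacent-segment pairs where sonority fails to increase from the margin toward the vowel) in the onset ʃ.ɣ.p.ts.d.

/ʃ/: fricative = 3.
/ɣ/: fricative = 3.
/p/: plosive = 1.
/ts/: affricate = 2.
/d/: plosive = 1.
/ʃ/→/ɣ/: 3→3 (plateau) — violation.
/ɣ/→/p/: 3→1 (does not rise) — violation.
/p/→/ts/: 1→2 (rises) — ok.
/ts/→/d/: 2→1 (does not rise) — violation.

3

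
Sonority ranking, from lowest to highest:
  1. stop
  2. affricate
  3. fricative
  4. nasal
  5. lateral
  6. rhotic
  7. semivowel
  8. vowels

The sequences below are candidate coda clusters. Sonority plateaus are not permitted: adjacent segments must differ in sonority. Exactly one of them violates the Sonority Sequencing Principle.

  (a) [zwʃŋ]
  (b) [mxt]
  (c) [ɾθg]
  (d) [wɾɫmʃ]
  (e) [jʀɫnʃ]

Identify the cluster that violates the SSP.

a

(a) sonority 3-7-3-4: ill-formed.
(b) sonority 4-3-1: well-formed.
(c) sonority 6-3-1: well-formed.
(d) sonority 7-6-5-4-3: well-formed.
(e) sonority 7-6-5-4-3: well-formed.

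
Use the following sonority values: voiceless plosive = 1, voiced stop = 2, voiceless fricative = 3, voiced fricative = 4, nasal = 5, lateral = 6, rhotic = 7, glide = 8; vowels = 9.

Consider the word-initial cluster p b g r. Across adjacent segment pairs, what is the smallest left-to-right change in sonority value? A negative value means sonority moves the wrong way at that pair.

0

/p/ — voiceless plosive, sonority 1.
/b/ — voiced stop, sonority 2.
/g/ — voiced stop, sonority 2.
/r/ — rhotic, sonority 7.
/p/→/b/: change +1.
/b/→/g/: change +0.
/g/→/r/: change +5.
Minimum = 0.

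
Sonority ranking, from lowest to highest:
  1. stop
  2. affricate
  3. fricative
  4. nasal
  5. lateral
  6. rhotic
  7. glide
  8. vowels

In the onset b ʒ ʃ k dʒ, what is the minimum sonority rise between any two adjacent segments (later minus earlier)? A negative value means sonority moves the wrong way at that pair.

-2

/b/ — stop, sonority 1.
/ʒ/ — fricative, sonority 3.
/ʃ/ — fricative, sonority 3.
/k/ — stop, sonority 1.
/dʒ/ — affricate, sonority 2.
/b/→/ʒ/: change +2.
/ʒ/→/ʃ/: change +0.
/ʃ/→/k/: change -2.
/k/→/dʒ/: change +1.
Minimum = -2.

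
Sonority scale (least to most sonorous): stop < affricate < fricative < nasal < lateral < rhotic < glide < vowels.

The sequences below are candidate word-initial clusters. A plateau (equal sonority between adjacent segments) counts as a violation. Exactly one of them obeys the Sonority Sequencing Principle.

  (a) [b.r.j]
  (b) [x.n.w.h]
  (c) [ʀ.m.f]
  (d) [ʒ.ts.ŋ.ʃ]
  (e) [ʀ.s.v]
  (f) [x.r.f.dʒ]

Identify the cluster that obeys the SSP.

(a) 1-6-7 → obeys
(b) 3-4-7-3 → violates
(c) 6-4-3 → violates
(d) 3-2-4-3 → violates
(e) 6-3-3 → violates
(f) 3-6-3-2 → violates

a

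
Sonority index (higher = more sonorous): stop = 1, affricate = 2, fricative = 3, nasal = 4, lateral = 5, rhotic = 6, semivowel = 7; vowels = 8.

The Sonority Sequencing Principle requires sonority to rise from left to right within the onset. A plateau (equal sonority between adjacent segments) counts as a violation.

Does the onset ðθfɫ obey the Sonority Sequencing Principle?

no

/ð/ is a fricative (sonority 3).
/θ/ is a fricative (sonority 3).
/f/ is a fricative (sonority 3).
/ɫ/ is a lateral (sonority 5).
The profile is 3-3-3-5. Between /ð/ (3) and /θ/ (3) sonority does not rise, so the cluster violates the SSP.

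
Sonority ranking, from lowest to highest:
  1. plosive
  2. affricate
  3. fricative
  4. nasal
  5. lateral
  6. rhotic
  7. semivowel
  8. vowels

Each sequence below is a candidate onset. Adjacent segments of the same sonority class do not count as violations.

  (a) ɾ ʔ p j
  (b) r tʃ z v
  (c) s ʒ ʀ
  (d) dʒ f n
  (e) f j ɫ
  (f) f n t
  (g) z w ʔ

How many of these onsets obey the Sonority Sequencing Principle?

2

(a) 6-1-1-7 → violates
(b) 6-2-3-3 → violates
(c) 3-3-6 → obeys
(d) 2-3-4 → obeys
(e) 3-7-5 → violates
(f) 3-4-1 → violates
(g) 3-7-1 → violates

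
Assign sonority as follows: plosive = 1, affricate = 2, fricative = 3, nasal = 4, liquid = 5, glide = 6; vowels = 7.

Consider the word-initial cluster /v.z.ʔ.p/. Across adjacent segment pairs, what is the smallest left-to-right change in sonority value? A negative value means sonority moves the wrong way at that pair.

-2

/v/ — fricative, sonority 3.
/z/ — fricative, sonority 3.
/ʔ/ — plosive, sonority 1.
/p/ — plosive, sonority 1.
/v/→/z/: change +0.
/z/→/ʔ/: change -2.
/ʔ/→/p/: change +0.
Minimum = -2.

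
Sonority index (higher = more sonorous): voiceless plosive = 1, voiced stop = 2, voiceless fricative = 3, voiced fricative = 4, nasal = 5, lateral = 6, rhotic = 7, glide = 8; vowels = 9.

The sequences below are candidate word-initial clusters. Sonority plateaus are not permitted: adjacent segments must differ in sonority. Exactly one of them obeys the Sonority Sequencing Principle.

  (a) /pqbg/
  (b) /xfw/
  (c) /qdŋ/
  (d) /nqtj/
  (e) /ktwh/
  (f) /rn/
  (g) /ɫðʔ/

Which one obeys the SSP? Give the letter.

(a) 1-1-2-2 → violates
(b) 3-3-8 → violates
(c) 1-2-5 → obeys
(d) 5-1-1-8 → violates
(e) 1-1-8-3 → violates
(f) 7-5 → violates
(g) 6-4-1 → violates

c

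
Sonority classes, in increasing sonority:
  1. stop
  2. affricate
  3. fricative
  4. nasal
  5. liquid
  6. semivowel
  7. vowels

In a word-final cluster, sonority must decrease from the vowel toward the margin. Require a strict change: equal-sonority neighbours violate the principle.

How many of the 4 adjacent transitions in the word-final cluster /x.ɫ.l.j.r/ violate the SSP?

/x/ — fricative, sonority 3.
/ɫ/ — liquid, sonority 5.
/l/ — liquid, sonority 5.
/j/ — semivowel, sonority 6.
/r/ — liquid, sonority 5.
/x/→/ɫ/: 3→5 (does not fall) — violation.
/ɫ/→/l/: 5→5 (plateau) — violation.
/l/→/j/: 5→6 (does not fall) — violation.
/j/→/r/: 6→5 (falls) — ok.

3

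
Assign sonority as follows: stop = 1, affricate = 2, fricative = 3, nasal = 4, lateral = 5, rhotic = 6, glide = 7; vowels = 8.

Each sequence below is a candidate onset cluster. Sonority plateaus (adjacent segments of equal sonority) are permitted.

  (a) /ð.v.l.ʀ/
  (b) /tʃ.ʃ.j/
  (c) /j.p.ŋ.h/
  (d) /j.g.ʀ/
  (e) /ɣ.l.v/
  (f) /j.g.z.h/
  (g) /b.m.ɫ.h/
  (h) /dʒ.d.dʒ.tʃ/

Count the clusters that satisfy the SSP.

2

(a) sonority 3-3-5-6: well-formed.
(b) sonority 2-3-7: well-formed.
(c) sonority 7-1-4-3: ill-formed.
(d) sonority 7-1-6: ill-formed.
(e) sonority 3-5-3: ill-formed.
(f) sonority 7-1-3-3: ill-formed.
(g) sonority 1-4-5-3: ill-formed.
(h) sonority 2-1-2-2: ill-formed.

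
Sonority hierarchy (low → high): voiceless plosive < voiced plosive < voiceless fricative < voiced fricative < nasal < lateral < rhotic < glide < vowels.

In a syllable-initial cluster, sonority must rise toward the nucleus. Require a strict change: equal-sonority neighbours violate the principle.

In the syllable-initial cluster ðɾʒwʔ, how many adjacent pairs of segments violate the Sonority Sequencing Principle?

/ð/ is a voiced fricative (sonority 4).
/ɾ/ is a rhotic (sonority 7).
/ʒ/ is a voiced fricative (sonority 4).
/w/ is a glide (sonority 8).
/ʔ/ is a voiceless plosive (sonority 1).
/ð/→/ɾ/: 4→7 (rises) — ok.
/ɾ/→/ʒ/: 7→4 (does not rise) — violation.
/ʒ/→/w/: 4→8 (rises) — ok.
/w/→/ʔ/: 8→1 (does not rise) — violation.

2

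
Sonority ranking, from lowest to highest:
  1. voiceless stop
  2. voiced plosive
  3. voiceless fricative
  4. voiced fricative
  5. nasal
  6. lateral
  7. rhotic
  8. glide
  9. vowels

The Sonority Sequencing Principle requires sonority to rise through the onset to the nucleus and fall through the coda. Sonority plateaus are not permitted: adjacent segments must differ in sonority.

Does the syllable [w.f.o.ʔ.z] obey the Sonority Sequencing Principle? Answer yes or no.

no

Onset: /w/ is a glide (sonority 8), /f/ is a voiceless fricative (sonority 3); then the nucleus /o/ (sonority 9).
Onset profile 8-3-9 — does not strictly rise throughout.
Coda: /ʔ/ is a voiceless stop (sonority 1), /z/ is a voiced fricative (sonority 4).
Coda profile 9-1-4 — does not strictly fall throughout.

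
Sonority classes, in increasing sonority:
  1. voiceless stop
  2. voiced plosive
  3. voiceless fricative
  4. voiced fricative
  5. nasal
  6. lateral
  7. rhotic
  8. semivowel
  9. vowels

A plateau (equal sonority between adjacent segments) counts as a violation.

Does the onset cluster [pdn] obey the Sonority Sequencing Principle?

yes

/p/ — voiceless stop, sonority 1.
/d/ — voiced plosive, sonority 2.
/n/ — nasal, sonority 5.
The profile 1-2-5 strictly rises, so the onset cluster satisfies the SSP.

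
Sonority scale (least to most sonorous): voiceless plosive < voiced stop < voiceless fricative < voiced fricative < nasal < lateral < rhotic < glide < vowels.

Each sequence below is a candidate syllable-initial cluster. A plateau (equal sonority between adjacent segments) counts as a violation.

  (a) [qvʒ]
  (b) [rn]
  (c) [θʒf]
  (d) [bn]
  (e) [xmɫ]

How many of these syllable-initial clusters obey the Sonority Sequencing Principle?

(a) sonority 1-4-4: ill-formed.
(b) sonority 7-5: ill-formed.
(c) sonority 3-4-3: ill-formed.
(d) sonority 2-5: well-formed.
(e) sonority 3-5-6: well-formed.

2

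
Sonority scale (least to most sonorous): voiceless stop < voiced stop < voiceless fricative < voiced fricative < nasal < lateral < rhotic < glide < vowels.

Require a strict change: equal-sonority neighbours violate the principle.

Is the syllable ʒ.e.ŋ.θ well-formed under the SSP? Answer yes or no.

Onset: /ʒ/ is a voiced fricative (sonority 4); then the nucleus /e/ (sonority 9).
Onset profile 4-9 — rises to the nucleus.
Coda: /ŋ/ is a nasal (sonority 5), /θ/ is a voiceless fricative (sonority 3).
Coda profile 9-5-3 — falls from the nucleus.

yes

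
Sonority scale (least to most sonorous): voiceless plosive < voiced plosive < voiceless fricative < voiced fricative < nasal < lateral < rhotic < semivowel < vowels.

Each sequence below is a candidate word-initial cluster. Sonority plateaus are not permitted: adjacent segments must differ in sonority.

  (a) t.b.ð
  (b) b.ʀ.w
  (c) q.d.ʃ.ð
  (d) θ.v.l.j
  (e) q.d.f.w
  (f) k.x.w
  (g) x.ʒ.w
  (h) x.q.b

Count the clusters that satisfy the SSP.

7

(a) sonority 1-2-4: well-formed.
(b) sonority 2-7-8: well-formed.
(c) sonority 1-2-3-4: well-formed.
(d) sonority 3-4-6-8: well-formed.
(e) sonority 1-2-3-8: well-formed.
(f) sonority 1-3-8: well-formed.
(g) sonority 3-4-8: well-formed.
(h) sonority 3-1-2: ill-formed.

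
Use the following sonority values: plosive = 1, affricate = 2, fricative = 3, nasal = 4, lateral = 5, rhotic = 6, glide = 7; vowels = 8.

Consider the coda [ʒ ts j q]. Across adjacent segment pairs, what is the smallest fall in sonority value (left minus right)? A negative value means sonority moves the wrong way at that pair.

/ʒ/: fricative = 3.
/ts/: affricate = 2.
/j/: glide = 7.
/q/: plosive = 1.
/ʒ/→/ts/: change +1.
/ts/→/j/: change -5.
/j/→/q/: change +6.
Minimum = -5.

-5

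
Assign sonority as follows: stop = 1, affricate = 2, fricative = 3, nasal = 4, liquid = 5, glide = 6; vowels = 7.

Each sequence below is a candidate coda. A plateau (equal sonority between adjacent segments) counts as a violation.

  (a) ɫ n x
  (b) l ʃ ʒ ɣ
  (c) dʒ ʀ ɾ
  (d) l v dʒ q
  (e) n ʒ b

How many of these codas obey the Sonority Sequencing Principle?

(a) sonority 5-4-3: well-formed.
(b) sonority 5-3-3-3: ill-formed.
(c) sonority 2-5-5: ill-formed.
(d) sonority 5-3-2-1: well-formed.
(e) sonority 4-3-1: well-formed.

3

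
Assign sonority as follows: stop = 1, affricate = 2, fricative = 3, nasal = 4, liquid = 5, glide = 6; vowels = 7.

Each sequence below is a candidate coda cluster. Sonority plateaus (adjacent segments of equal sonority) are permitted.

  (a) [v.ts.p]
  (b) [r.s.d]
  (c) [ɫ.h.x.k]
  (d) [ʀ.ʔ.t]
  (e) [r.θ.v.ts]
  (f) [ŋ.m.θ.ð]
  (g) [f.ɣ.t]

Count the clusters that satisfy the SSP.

(a) 3-2-1 → obeys
(b) 5-3-1 → obeys
(c) 5-3-3-1 → obeys
(d) 5-1-1 → obeys
(e) 5-3-3-2 → obeys
(f) 4-4-3-3 → obeys
(g) 3-3-1 → obeys

7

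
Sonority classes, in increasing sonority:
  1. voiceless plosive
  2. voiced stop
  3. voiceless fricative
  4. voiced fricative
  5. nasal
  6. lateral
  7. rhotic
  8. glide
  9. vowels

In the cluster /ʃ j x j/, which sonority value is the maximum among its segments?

/ʃ/ — voiceless fricative, sonority 3.
/j/ — glide, sonority 8.
/x/ — voiceless fricative, sonority 3.
/j/ — glide, sonority 8.
The maximum is 8.

8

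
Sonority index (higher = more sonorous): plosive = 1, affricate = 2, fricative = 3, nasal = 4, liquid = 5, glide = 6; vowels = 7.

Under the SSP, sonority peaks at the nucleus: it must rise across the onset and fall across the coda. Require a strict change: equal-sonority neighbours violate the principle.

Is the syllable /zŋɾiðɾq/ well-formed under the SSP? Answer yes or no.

Onset: /z/ is a fricative (sonority 3), /ŋ/ is a nasal (sonority 4), /ɾ/ is a liquid (sonority 5); then the nucleus /i/ (sonority 7).
Onset profile 3-4-5-7 — rises to the nucleus.
Coda: /ð/ is a fricative (sonority 3), /ɾ/ is a liquid (sonority 5), /q/ is a plosive (sonority 1).
Coda profile 7-3-5-1 — does not strictly fall throughout.

no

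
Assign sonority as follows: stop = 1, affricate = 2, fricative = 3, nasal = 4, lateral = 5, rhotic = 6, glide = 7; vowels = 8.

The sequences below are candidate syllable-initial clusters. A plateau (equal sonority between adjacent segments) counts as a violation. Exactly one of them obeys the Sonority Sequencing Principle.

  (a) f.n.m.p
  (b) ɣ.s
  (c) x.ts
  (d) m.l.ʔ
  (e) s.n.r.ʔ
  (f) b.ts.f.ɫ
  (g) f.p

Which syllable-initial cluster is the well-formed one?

f

(a) f.n.m.p: profile 3-4-4-1 — violates.
(b) ɣ.s: profile 3-3 — violates.
(c) x.ts: profile 3-2 — violates.
(d) m.l.ʔ: profile 4-5-1 — violates.
(e) s.n.r.ʔ: profile 3-4-6-1 — violates.
(f) b.ts.f.ɫ: profile 1-2-3-5 — obeys.
(g) f.p: profile 3-1 — violates.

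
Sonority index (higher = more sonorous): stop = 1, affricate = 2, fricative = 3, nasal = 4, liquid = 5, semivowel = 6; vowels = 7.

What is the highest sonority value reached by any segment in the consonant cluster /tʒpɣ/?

/t/ is a stop (sonority 1).
/ʒ/ is a fricative (sonority 3).
/p/ is a stop (sonority 1).
/ɣ/ is a fricative (sonority 3).
The maximum is 3.

3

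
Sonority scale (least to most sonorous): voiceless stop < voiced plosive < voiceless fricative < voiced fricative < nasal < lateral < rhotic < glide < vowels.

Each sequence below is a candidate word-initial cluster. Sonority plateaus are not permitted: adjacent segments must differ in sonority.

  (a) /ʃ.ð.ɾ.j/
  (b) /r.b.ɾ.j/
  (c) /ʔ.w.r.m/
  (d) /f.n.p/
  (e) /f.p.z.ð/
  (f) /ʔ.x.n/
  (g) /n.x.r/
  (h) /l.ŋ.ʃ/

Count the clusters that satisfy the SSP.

(a) sonority 3-4-7-8: well-formed.
(b) sonority 7-2-7-8: ill-formed.
(c) sonority 1-8-7-5: ill-formed.
(d) sonority 3-5-1: ill-formed.
(e) sonority 3-1-4-4: ill-formed.
(f) sonority 1-3-5: well-formed.
(g) sonority 5-3-7: ill-formed.
(h) sonority 6-5-3: ill-formed.

2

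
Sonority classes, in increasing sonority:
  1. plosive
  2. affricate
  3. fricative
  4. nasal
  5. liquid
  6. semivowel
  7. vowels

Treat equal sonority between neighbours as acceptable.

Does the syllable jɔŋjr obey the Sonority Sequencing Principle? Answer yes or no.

Onset: /j/ is a semivowel (sonority 6); then the nucleus /ɔ/ (sonority 7).
Onset profile 6-7 — rises to the nucleus.
Coda: /ŋ/ is a nasal (sonority 4), /j/ is a semivowel (sonority 6), /r/ is a liquid (sonority 5).
Coda profile 7-4-6-5 — does not fall throughout.

no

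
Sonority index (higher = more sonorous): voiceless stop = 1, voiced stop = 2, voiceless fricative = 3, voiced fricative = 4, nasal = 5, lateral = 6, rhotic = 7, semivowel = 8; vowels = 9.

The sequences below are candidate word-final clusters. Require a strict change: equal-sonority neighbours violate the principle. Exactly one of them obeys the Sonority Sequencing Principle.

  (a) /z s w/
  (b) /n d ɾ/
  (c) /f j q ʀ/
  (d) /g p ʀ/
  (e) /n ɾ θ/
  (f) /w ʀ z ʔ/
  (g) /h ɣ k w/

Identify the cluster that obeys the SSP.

f

(a) 4-3-8 → violates
(b) 5-2-7 → violates
(c) 3-8-1-7 → violates
(d) 2-1-7 → violates
(e) 5-7-3 → violates
(f) 8-7-4-1 → obeys
(g) 3-4-1-8 → violates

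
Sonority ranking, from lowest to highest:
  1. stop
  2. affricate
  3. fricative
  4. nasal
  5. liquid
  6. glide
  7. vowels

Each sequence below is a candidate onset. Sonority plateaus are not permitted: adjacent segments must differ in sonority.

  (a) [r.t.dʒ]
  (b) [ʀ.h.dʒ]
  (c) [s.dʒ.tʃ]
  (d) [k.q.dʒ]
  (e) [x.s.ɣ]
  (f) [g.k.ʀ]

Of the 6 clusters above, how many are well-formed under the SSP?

(a) sonority 5-1-2: ill-formed.
(b) sonority 5-3-2: ill-formed.
(c) sonority 3-2-2: ill-formed.
(d) sonority 1-1-2: ill-formed.
(e) sonority 3-3-3: ill-formed.
(f) sonority 1-1-5: ill-formed.

0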